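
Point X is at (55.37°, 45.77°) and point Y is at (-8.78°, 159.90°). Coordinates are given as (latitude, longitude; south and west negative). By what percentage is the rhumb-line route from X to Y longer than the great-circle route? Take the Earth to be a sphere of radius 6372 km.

Great circle: σ = 1.9339 rad → d_gc = Rσ = 12322.9 km
Rhumb: Δφ = -1.1196, Δλ = +1.9919, Δψ = -1.3194, q = Δφ/Δψ = 0.8486 → d_rh = R√(Δφ²+q²Δλ²) = 12919.4 km
Excess = (12919.4 − 12322.9) / 12322.9 = 596.5 / 12322.9 = 4.84% ≈ 4.8%

4.8%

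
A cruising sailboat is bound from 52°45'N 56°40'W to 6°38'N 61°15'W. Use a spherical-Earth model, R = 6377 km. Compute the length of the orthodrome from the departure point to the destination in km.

cos σ = sin φ₁ sin φ₂ + cos φ₁ cos φ₂ cos Δλ
      = sin(52.75°)sin(6.63°) + cos(52.75°)cos(6.63°)cos(-4.58°) = 0.6913
σ = 46.269° → d = Rσ = 6377·0.80755 = 5150 km

5150 km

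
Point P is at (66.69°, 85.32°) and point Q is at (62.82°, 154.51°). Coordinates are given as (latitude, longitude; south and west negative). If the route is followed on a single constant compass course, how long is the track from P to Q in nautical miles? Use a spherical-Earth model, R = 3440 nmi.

Rhumb course C = atan2(Δλ, Δψ) with Δψ = ln[tan(π/4+φ₂/2)/tan(π/4+φ₁/2)] = -0.1587, Δλ = +1.2076 → C = 97.49°
d = R·|Δφ| / |cos C| = 3440·0.06754 / 0.13028 = 1784 nmi

1784 nmi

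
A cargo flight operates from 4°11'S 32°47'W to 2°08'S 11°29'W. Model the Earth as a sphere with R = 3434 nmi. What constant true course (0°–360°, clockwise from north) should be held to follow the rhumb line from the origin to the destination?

84.5°

Meridional parts: M(φ₁)=-0.0731, M(φ₂)=-0.0372 → ΔM = +0.0358;  Δλ = +0.3718 rad
tan C = Δλ / ΔM = +10.3739 → C = 84.49°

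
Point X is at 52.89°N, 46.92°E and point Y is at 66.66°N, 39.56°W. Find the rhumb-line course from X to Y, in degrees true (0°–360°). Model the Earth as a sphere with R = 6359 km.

287.8°

Δψ = ln[tan(π/4+φ₂/2)/tan(π/4+φ₁/2)] = +0.4856
Δλ = -1.5094 rad (taken the short way round)
course = atan2(Δλ, Δψ) = 287.83°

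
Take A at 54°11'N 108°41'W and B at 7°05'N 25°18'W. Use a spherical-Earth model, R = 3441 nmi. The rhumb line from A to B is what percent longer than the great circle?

Great circle: σ = 1.4031 rad → d_gc = Rσ = 4828.1 nmi
Rhumb: Δφ = -0.8221, Δλ = +1.4553, Δψ = -1.0057, q = Δφ/Δψ = 0.8174 → d_rh = R√(Δφ²+q²Δλ²) = 4975.6 nmi
Excess = (4975.6 − 4828.1) / 4828.1 = 147.5 / 4828.1 = 3.06% ≈ 3.1%

3.1%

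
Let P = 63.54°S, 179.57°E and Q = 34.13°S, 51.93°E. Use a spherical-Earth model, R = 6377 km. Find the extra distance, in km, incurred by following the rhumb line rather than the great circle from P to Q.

Great circle: cos σ = sin φ₁ sin φ₂ + cos φ₁ cos φ₂ cos Δλ,  σ = 1.2901 rad → d_gc = 8226.8 km
Rhumb line: Δψ = +0.8133, q = Δφ/Δψ = 0.6311, d_rh = R√(Δφ²+q²Δλ²) = 9544.4 km
Excess = 9544.4 − 8226.8 = 1317.6 ≈ 1318 km

1318 km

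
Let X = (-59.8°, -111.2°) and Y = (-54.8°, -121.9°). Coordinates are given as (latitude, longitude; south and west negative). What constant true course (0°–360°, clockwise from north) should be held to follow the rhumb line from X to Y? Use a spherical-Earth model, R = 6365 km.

Δψ = ln[tan(π/4+φ₂/2)/tan(π/4+φ₁/2)] = +0.1618
Δλ = -0.1868 rad (taken the short way round)
course = atan2(Δλ, Δψ) = 310.91°

310.9°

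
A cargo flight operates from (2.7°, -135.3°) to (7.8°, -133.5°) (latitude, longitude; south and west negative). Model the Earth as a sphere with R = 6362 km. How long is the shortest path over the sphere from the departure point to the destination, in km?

cos σ = sin φ₁ sin φ₂ + cos φ₁ cos φ₂ cos Δλ
      = sin(2.70°)sin(7.80°) + cos(2.70°)cos(7.80°)cos(1.80°) = 0.9956
σ = 5.406° → d = Rσ = 6362·0.09435 = 600 km

600 km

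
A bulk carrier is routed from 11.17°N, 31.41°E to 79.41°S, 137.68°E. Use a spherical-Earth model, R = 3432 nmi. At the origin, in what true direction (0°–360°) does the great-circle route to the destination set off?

θ = atan2( sin Δλ·cos φ₂ ,  cos φ₁ sin φ₂ − sin φ₁ cos φ₂ cos Δλ )
  = atan2(+0.1764, -0.9544) = 169.53°

169.5°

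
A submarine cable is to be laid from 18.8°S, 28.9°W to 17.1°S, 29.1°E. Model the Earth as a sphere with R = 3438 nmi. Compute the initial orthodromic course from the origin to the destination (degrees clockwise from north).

N = sin Δλ·cos φ₂ = +0.8106;  D = cos φ₁ sin φ₂ − sin φ₁ cos φ₂ cos Δλ = -0.1151
initial course = atan2(N, D) = 98.08°

98.1°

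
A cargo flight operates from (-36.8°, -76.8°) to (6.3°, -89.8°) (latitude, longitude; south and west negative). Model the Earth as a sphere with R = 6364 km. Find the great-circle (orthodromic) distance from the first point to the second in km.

4974 km

cos σ = sin φ₁ sin φ₂ + cos φ₁ cos φ₂ cos Δλ
      = sin(-36.80°)sin(6.30°) + cos(-36.80°)cos(6.30°)cos(-13.00°) = 0.7098
σ = 44.784° → d = Rσ = 6364·0.78163 = 4974 km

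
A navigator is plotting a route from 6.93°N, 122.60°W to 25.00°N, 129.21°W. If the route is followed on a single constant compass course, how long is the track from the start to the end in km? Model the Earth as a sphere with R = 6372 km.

2129 km

Rhumb course C = atan2(Δλ, Δψ) with Δψ = ln[tan(π/4+φ₂/2)/tan(π/4+φ₁/2)] = +0.3296, Δλ = -0.1154 → C = 340.71°
d = R·|Δφ| / |cos C| = 6372·0.31538 / 0.94386 = 2129 km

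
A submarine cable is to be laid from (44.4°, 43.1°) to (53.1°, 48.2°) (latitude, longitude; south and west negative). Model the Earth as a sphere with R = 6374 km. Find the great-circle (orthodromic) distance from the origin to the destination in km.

cos σ = sin φ₁ sin φ₂ + cos φ₁ cos φ₂ cos Δλ
      = sin(44.40°)sin(53.10°) + cos(44.40°)cos(53.10°)cos(5.10°) = 0.9868
σ = 9.321° → d = Rσ = 6374·0.16269 = 1037 km

1037 km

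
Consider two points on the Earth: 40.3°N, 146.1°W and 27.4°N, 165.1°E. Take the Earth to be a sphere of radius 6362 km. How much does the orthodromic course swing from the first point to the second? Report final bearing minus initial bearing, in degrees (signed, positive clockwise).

Initial bearing θ₁ = atan2(sin Δλ cos φ₂, cos φ₁ sin φ₂ − sin φ₁ cos φ₂ cos Δλ) = 267.66°
Final bearing θ₂ = (initial bearing from the destination back to the start) + 180° = 239.13°
Δθ = θ₂ − θ₁ = -28.5°

-28.5°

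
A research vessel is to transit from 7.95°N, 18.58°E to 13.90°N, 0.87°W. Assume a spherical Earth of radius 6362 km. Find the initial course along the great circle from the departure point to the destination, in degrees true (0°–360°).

θ = atan2( sin Δλ·cos φ₂ ,  cos φ₁ sin φ₂ − sin φ₁ cos φ₂ cos Δλ )
  = atan2(-0.3232, +0.1113) = 289.00°

289.0°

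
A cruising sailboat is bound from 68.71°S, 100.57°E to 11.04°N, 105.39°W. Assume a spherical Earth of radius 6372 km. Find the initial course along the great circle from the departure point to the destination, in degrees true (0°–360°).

N = sin Δλ·cos φ₂ = +0.4296;  D = cos φ₁ sin φ₂ − sin φ₁ cos φ₂ cos Δλ = -0.7527
initial course = atan2(N, D) = 150.28°

150.3°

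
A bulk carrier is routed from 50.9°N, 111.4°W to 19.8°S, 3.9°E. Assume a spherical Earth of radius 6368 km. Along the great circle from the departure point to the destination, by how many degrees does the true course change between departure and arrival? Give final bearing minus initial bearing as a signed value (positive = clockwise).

At departure: θ₁ = atan2(sin Δλ cos φ₂, cos φ₁ sin φ₂ − sin φ₁ cos φ₂ cos Δλ) = 83.40°
At arrival: θ₂ = atan2(sin Δλ cos φ₁, −cos φ₂ sin φ₁ + sin φ₂ cos φ₁ cos Δλ) = 138.25°
Δθ = θ₂ − θ₁ = +54.9°

+54.9°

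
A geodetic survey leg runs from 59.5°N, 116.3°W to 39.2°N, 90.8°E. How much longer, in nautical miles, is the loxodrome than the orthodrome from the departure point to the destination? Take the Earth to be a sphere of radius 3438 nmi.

1256 nmi

Great circle: cos σ = sin φ₁ sin φ₂ + cos φ₁ cos φ₂ cos Δλ,  σ = 1.3751 rad → d_gc = 4727.6 nmi
Rhumb line: Δψ = -0.5548, q = Δφ/Δψ = 0.6386, d_rh = R√(Δφ²+q²Δλ²) = 5983.9 nmi
Excess = 5983.9 − 4727.6 = 1256.3 ≈ 1256 nmi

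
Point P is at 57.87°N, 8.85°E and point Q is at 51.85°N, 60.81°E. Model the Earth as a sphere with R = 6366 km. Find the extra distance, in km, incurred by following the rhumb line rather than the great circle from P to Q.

79 km

Great circle: cos σ = sin φ₁ sin φ₂ + cos φ₁ cos φ₂ cos Δλ,  σ = 0.5188 rad → d_gc = 3302.9 km
Rhumb line: Δψ = -0.1830, q = Δφ/Δψ = 0.5742, d_rh = R√(Δφ²+q²Δλ²) = 3382.0 km
Excess = 3382.0 − 3302.9 = 79.1 ≈ 79 km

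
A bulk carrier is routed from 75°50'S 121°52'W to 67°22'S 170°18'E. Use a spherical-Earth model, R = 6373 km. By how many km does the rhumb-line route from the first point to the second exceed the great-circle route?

Great circle: cos σ = sin φ₁ sin φ₂ + cos φ₁ cos φ₂ cos Δλ,  σ = 0.3751 rad → d_gc = 2390.8 km
Rhumb line: Δψ = +0.4765, q = Δφ/Δψ = 0.3101, d_rh = R√(Δφ²+q²Δλ²) = 2522.1 km
Excess = 2522.1 − 2390.8 = 131.3 ≈ 131 km

131 km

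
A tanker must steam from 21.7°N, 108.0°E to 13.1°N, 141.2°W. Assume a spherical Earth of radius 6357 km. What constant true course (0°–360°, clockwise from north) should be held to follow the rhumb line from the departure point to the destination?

94.7°

Δψ = ln[tan(π/4+φ₂/2)/tan(π/4+φ₁/2)] = -0.1575
Δλ = +1.9338 rad (taken the short way round)
course = atan2(Δλ, Δψ) = 94.66°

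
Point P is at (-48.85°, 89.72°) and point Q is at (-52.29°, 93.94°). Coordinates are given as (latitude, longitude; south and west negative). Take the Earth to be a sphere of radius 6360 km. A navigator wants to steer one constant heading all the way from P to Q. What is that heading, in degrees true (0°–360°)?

142.1°

Meridional parts: M(φ₁)=-0.9798, M(φ₂)=-1.0744 → ΔM = -0.0946;  Δλ = +0.0737 rad
tan C = Δλ / ΔM = -0.7787 → C = 142.09°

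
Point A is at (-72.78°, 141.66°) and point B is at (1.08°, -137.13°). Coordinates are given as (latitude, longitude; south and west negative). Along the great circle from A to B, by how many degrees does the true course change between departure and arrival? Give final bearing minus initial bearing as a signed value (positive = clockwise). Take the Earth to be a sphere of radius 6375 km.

Initial bearing θ₁ = atan2(sin Δλ cos φ₂, cos φ₁ sin φ₂ − sin φ₁ cos φ₂ cos Δλ) = 81.28°
Final bearing θ₂ = (initial bearing from the destination back to the start) + 180° = 17.02°
Δθ = θ₂ − θ₁ = -64.3°

-64.3°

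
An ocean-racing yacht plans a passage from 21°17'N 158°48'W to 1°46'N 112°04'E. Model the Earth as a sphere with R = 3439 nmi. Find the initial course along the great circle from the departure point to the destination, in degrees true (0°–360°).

N = sin Δλ·cos φ₂ = -0.9994;  D = cos φ₁ sin φ₂ − sin φ₁ cos φ₂ cos Δλ = +0.0232
initial course = atan2(N, D) = 271.33°

271.3°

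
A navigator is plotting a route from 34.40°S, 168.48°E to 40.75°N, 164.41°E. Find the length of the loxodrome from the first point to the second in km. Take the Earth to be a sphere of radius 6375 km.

Rhumb course C = atan2(Δλ, Δψ) with Δψ = ln[tan(π/4+φ₂/2)/tan(π/4+φ₁/2)] = +1.4202, Δλ = -0.0710 → C = 357.14°
d = R·|Δφ| / |cos C| = 6375·1.31161 / 0.99875 = 8372 km

8372 km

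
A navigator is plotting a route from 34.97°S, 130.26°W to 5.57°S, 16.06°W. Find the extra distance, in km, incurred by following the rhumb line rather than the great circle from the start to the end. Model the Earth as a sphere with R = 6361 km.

383 km

Great circle: cos σ = sin φ₁ sin φ₂ + cos φ₁ cos φ₂ cos Δλ,  σ = 1.8532 rad → d_gc = 11788.4 km
Rhumb line: Δψ = +0.5548, q = Δφ/Δψ = 0.9248, d_rh = R√(Δφ²+q²Δλ²) = 12171.4 km
Excess = 12171.4 − 11788.4 = 383.0 ≈ 383 km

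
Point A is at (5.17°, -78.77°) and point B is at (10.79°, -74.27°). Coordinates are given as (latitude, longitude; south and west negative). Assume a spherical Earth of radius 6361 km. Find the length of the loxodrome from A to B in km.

796 km

Δψ = ln[tan(π/4+φ₂/2)/tan(π/4+φ₁/2)] = +0.0991;  Δφ = +0.0981 rad,  Δλ = +0.0785 rad
q = Δφ/Δψ = 0.9899
d = R·√(Δφ² + q²Δλ²) = 6361·0.12516 = 796 km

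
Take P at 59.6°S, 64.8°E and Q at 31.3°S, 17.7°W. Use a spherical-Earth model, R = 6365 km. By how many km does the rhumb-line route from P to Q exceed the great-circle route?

340 km

Great circle: cos σ = sin φ₁ sin φ₂ + cos φ₁ cos φ₂ cos Δλ,  σ = 1.0420 rad → d_gc = 6632.1 km
Rhumb line: Δψ = +0.7274, q = Δφ/Δψ = 0.6790, d_rh = R√(Δφ²+q²Δλ²) = 6972.3 km
Excess = 6972.3 − 6632.1 = 340.2 ≈ 340 km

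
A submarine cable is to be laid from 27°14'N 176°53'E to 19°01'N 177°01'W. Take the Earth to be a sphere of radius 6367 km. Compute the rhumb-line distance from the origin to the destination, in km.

1105 km

Δψ = ln[tan(π/4+φ₂/2)/tan(π/4+φ₁/2)] = -0.1561;  Δφ = -0.1434 rad,  Δλ = +0.1065 rad
q = Δφ/Δψ = 0.9186
d = R·√(Δφ² + q²Δλ²) = 6367·0.17358 = 1105 km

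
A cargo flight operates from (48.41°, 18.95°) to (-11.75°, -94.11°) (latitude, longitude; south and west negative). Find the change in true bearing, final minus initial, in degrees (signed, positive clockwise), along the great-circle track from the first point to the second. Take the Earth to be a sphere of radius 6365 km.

Initial bearing θ₁ = atan2(sin Δλ cos φ₂, cos φ₁ sin φ₂ − sin φ₁ cos φ₂ cos Δλ) = 279.56°
Final bearing θ₂ = (initial bearing from the destination back to the start) + 180° = 221.96°
Δθ = θ₂ − θ₁ = -57.6°

-57.6°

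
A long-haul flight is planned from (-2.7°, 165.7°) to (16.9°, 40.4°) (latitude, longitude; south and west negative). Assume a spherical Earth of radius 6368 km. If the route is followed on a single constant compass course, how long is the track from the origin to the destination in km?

13921 km

Rhumb course C = atan2(Δλ, Δψ) with Δψ = ln[tan(π/4+φ₂/2)/tan(π/4+φ₁/2)] = +0.3465, Δλ = -2.1869 → C = 279.00°
d = R·|Δφ| / |cos C| = 6368·0.34208 / 0.15648 = 13921 km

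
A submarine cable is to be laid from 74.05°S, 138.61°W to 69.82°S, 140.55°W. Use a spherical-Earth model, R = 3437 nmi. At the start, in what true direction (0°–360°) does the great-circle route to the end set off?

351.0°

θ = atan2( sin Δλ·cos φ₂ ,  cos φ₁ sin φ₂ − sin φ₁ cos φ₂ cos Δλ )
  = atan2(-0.0117, +0.0736) = 350.98°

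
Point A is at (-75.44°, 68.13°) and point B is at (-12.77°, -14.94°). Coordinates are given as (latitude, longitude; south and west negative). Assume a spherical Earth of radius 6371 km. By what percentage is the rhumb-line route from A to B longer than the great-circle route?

Great circle: σ = 1.3248 rad → d_gc = Rσ = 8440.3 km
Rhumb: Δφ = +1.0938, Δλ = -1.4498, Δψ = +1.8329, q = Δφ/Δψ = 0.5967 → d_rh = R√(Δφ²+q²Δλ²) = 8885.1 km
Excess = (8885.1 − 8440.3) / 8440.3 = 444.8 / 8440.3 = 5.27% ≈ 5.3%

5.3%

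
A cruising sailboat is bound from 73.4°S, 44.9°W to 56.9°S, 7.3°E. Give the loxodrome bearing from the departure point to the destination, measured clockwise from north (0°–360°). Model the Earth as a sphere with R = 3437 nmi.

Δψ = ln[tan(π/4+φ₂/2)/tan(π/4+φ₁/2)] = +0.7115
Δλ = +0.9111 rad (taken the short way round)
course = atan2(Δλ, Δψ) = 52.01°

52.0°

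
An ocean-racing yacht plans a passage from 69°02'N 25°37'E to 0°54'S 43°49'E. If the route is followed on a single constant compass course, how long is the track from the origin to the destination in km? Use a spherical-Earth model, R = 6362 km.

Rhumb course C = atan2(Δλ, Δψ) with Δψ = ln[tan(π/4+φ₂/2)/tan(π/4+φ₁/2)] = -1.7029, Δλ = +0.3176 → C = 169.43°
d = R·|Δφ| / |cos C| = 6362·1.22057 / 0.98304 = 7899 km

7899 km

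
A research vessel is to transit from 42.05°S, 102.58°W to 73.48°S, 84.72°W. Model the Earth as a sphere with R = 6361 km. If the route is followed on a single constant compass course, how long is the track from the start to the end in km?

3622 km

Rhumb course C = atan2(Δλ, Δψ) with Δψ = ln[tan(π/4+φ₂/2)/tan(π/4+φ₁/2)] = -1.1195, Δλ = +0.3117 → C = 164.44°
d = R·|Δφ| / |cos C| = 6361·0.54856 / 0.96335 = 3622 km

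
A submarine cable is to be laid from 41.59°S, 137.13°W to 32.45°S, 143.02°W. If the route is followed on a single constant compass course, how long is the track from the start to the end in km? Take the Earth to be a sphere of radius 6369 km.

1142 km

Rhumb course C = atan2(Δλ, Δψ) with Δψ = ln[tan(π/4+φ₂/2)/tan(π/4+φ₁/2)] = +0.2003, Δλ = -0.1028 → C = 332.83°
d = R·|Δφ| / |cos C| = 6369·0.15952 / 0.88963 = 1142 km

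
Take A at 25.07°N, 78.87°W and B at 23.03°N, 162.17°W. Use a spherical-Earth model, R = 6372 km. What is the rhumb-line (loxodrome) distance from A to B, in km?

8462 km

Δψ = ln[tan(π/4+φ₂/2)/tan(π/4+φ₁/2)] = -0.0390;  Δφ = -0.0356 rad,  Δλ = -1.4539 rad
q = Δφ/Δψ = 0.9131
d = R·√(Δφ² + q²Δλ²) = 6372·1.32803 = 8462 km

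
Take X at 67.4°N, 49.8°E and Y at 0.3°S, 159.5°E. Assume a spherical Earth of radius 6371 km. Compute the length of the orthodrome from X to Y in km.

10866 km

Haversine: a = sin²(Δφ/2)+cos φ₁ cos φ₂ sin²(Δλ/2) = 0.56719;  σ = 2·atan2(√a,√(1−a))
σ = 97.723° → d = Rσ = 6371·1.70558 = 10866 km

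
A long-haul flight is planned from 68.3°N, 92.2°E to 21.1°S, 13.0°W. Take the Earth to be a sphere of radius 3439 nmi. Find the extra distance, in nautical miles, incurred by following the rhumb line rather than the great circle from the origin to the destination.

326 nmi

Great circle: cos σ = sin φ₁ sin φ₂ + cos φ₁ cos φ₂ cos Δλ,  σ = 2.0097 rad → d_gc = 6911.3 nmi
Rhumb line: Δψ = -2.0289, q = Δφ/Δψ = 0.7691, d_rh = R√(Δφ²+q²Δλ²) = 7237.0 nmi
Excess = 7237.0 − 6911.3 = 325.7 ≈ 326 nmi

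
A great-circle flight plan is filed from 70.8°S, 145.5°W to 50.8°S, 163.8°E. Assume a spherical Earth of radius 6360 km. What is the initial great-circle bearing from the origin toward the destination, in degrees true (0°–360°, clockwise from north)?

284.1°

N = sin Δλ·cos φ₂ = -0.4891;  D = cos φ₁ sin φ₂ − sin φ₁ cos φ₂ cos Δλ = +0.1232
initial course = atan2(N, D) = 284.14°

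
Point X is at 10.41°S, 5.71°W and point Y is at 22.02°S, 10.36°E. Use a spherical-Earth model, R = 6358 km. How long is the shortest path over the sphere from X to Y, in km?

cos σ = sin φ₁ sin φ₂ + cos φ₁ cos φ₂ cos Δλ
      = sin(-10.41°)sin(-22.02°) + cos(-10.41°)cos(-22.02°)cos(16.07°) = 0.9439
σ = 19.281° → d = Rσ = 6358·0.33652 = 2140 km

2140 km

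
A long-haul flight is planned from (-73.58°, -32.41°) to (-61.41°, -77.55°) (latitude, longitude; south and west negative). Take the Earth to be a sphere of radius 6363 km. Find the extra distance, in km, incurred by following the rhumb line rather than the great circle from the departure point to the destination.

Great circle: cos σ = sin φ₁ sin φ₂ + cos φ₁ cos φ₂ cos Δλ,  σ = 0.3549 rad → d_gc = 2258.4 km
Rhumb line: Δψ = +0.5687, q = Δφ/Δψ = 0.3735, d_rh = R√(Δφ²+q²Δλ²) = 2309.1 km
Excess = 2309.1 − 2258.4 = 50.7 ≈ 51 km

51 km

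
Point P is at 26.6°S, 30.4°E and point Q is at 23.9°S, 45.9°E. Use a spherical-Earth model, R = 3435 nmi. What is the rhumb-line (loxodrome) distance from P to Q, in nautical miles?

Rhumb course C = atan2(Δλ, Δψ) with Δψ = ln[tan(π/4+φ₂/2)/tan(π/4+φ₁/2)] = +0.0521, Δλ = +0.2705 → C = 79.10°
d = R·|Δφ| / |cos C| = 3435·0.04712 / 0.18914 = 856 nmi

856 nmi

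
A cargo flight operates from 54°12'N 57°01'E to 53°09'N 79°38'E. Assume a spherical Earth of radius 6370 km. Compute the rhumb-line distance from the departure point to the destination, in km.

1494 km

Rhumb course C = atan2(Δλ, Δψ) with Δψ = ln[tan(π/4+φ₂/2)/tan(π/4+φ₁/2)] = -0.0309, Δλ = +0.3947 → C = 94.48°
d = R·|Δφ| / |cos C| = 6370·0.01833 / 0.07814 = 1494 km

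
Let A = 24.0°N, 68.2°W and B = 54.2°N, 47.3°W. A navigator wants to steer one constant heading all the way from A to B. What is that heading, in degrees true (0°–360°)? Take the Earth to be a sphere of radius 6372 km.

Meridional parts: M(φ₁)=+0.4317, M(φ₂)=+1.1301 → ΔM = +0.6984;  Δλ = +0.3648 rad
tan C = Δλ / ΔM = +0.5223 → C = 27.58°

27.6°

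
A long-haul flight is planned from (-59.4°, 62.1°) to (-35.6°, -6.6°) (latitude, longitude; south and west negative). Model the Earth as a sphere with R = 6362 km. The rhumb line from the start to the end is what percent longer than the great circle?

3.6%

Great circle: σ = 0.8614 rad → d_gc = Rσ = 5480.0 km
Rhumb: Δφ = +0.4154, Δλ = -1.1990, Δψ = +0.6305, q = Δφ/Δψ = 0.6588 → d_rh = R√(Δφ²+q²Δλ²) = 5677.9 km
Excess = (5677.9 − 5480.0) / 5480.0 = 197.9 / 5480.0 = 3.61% ≈ 3.6%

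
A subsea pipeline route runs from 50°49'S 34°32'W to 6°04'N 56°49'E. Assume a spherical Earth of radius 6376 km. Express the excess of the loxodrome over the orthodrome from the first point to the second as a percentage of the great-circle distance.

Great circle: σ = 1.6677 rad → d_gc = Rσ = 10633.1 km
Rhumb: Δφ = +0.9928, Δλ = +1.5944, Δψ = +1.1391, q = Δφ/Δψ = 0.8715 → d_rh = R√(Δφ²+q²Δλ²) = 10888.8 km
Excess = (10888.8 − 10633.1) / 10633.1 = 255.7 / 10633.1 = 2.40% ≈ 2.4%

2.4%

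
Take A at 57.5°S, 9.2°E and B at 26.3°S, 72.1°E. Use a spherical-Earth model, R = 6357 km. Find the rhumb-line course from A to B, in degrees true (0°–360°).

Δψ = ln[tan(π/4+φ₂/2)/tan(π/4+φ₁/2)] = +0.7568
Δλ = +1.0978 rad (taken the short way round)
course = atan2(Δλ, Δψ) = 55.42°

55.4°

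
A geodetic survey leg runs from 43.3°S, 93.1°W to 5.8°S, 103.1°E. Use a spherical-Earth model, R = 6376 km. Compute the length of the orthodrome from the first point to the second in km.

14328 km

cos σ = sin φ₁ sin φ₂ + cos φ₁ cos φ₂ cos Δλ
      = sin(-43.30°)sin(-5.80°) + cos(-43.30°)cos(-5.80°)cos(-163.80°) = -0.6260
σ = 128.755° → d = Rσ = 6376·2.24720 = 14328 km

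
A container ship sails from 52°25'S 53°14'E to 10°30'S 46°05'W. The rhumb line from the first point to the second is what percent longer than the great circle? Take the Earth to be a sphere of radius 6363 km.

Great circle: σ = 1.5234 rad → d_gc = Rσ = 9693.7 km
Rhumb: Δφ = +0.7316, Δλ = -1.7334, Δψ = +0.8937, q = Δφ/Δψ = 0.8186 → d_rh = R√(Δφ²+q²Δλ²) = 10157.9 km
Excess = (10157.9 − 9693.7) / 9693.7 = 464.2 / 9693.7 = 4.79% ≈ 4.8%

4.8%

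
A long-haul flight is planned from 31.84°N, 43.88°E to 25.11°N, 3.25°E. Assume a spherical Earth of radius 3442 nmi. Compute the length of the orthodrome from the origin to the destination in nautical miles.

cos σ = sin φ₁ sin φ₂ + cos φ₁ cos φ₂ cos Δλ
      = sin(31.84°)sin(25.11°) + cos(31.84°)cos(25.11°)cos(-40.63°) = 0.8077
σ = 36.131° → d = Rσ = 3442·0.63061 = 2171 nmi

2171 nmi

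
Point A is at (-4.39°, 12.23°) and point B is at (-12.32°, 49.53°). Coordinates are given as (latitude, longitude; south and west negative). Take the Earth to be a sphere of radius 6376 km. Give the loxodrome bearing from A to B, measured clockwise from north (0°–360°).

Meridional parts: M(φ₁)=-0.0767, M(φ₂)=-0.2167 → ΔM = -0.1400;  Δλ = +0.6510 rad
tan C = Δλ / ΔM = -4.6499 → C = 102.14°

102.1°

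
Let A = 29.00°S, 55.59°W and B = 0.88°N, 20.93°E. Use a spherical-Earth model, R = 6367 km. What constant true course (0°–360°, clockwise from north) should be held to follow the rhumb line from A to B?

67.8°

Meridional parts: M(φ₁)=-0.5293, M(φ₂)=+0.0154 → ΔM = +0.5446;  Δλ = +1.3355 rad
tan C = Δλ / ΔM = +2.4523 → C = 67.81°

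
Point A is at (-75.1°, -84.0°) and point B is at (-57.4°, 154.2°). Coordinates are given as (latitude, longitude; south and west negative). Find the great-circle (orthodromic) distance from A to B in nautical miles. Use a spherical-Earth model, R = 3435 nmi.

cos σ = sin φ₁ sin φ₂ + cos φ₁ cos φ₂ cos Δλ
      = sin(-75.10°)sin(-57.40°) + cos(-75.10°)cos(-57.40°)cos(-121.80°) = 0.7411
σ = 42.173° → d = Rσ = 3435·0.73605 = 2528 nmi

2528 nmi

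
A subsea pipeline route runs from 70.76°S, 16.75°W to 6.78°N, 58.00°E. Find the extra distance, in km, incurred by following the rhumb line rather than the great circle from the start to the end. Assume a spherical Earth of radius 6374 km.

Great circle: cos σ = sin φ₁ sin φ₂ + cos φ₁ cos φ₂ cos Δλ,  σ = 1.5962 rad → d_gc = 10174.1 km
Rhumb line: Δψ = +1.8935, q = Δφ/Δψ = 0.7147, d_rh = R√(Δφ²+q²Δλ²) = 10475.4 km
Excess = 10475.4 − 10174.1 = 301.3 ≈ 301 km

301 km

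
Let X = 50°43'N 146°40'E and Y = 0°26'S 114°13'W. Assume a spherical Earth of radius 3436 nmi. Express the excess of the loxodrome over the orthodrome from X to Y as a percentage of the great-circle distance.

Great circle: σ = 1.6772 rad → d_gc = Rσ = 5762.8 nmi
Rhumb: Δφ = -0.8927, Δλ = +1.7299, Δψ = -1.0379, q = Δφ/Δψ = 0.8602 → d_rh = R√(Δφ²+q²Δλ²) = 5962.4 nmi
Excess = (5962.4 − 5762.8) / 5762.8 = 199.6 / 5762.8 = 3.46% ≈ 3.5%

3.5%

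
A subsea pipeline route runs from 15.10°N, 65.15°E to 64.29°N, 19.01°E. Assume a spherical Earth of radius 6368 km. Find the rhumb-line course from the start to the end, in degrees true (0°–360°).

326.4°

Meridional parts: M(φ₁)=+0.2666, M(φ₂)=+1.4775 → ΔM = +1.2109;  Δλ = -0.8053 rad
tan C = Δλ / ΔM = -0.6651 → C = 326.37°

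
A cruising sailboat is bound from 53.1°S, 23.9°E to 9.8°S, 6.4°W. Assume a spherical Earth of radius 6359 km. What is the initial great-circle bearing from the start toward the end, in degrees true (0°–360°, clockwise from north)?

θ = atan2( sin Δλ·cos φ₂ ,  cos φ₁ sin φ₂ − sin φ₁ cos φ₂ cos Δλ )
  = atan2(-0.4972, +0.5782) = 319.31°

319.3°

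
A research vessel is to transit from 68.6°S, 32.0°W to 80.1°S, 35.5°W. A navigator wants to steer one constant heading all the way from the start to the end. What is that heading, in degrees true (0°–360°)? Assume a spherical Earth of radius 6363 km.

Δψ = ln[tan(π/4+φ₂/2)/tan(π/4+φ₁/2)] = -0.7801
Δλ = -0.0611 rad (taken the short way round)
course = atan2(Δλ, Δψ) = 184.48°

184.5°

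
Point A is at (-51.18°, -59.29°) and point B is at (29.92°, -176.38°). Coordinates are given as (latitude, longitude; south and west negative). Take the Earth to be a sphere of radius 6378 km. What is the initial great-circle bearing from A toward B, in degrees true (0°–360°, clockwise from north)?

270.4°

θ = atan2( sin Δλ·cos φ₂ ,  cos φ₁ sin φ₂ − sin φ₁ cos φ₂ cos Δλ )
  = atan2(-0.7716, +0.0052) = 270.38°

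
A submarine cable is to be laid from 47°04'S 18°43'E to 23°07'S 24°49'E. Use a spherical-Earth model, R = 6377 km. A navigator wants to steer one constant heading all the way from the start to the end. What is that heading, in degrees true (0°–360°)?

11.6°

Meridional parts: M(φ₁)=-0.9333, M(φ₂)=-0.4149 → ΔM = +0.5185;  Δλ = +0.1065 rad
tan C = Δλ / ΔM = +0.2053 → C = 11.60°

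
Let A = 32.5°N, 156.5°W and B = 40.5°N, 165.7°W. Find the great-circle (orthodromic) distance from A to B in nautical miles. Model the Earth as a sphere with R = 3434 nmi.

652 nmi

cos σ = sin φ₁ sin φ₂ + cos φ₁ cos φ₂ cos Δλ
      = sin(32.50°)sin(40.50°) + cos(32.50°)cos(40.50°)cos(-9.20°) = 0.9820
σ = 10.882° → d = Rσ = 3434·0.18993 = 652 nmi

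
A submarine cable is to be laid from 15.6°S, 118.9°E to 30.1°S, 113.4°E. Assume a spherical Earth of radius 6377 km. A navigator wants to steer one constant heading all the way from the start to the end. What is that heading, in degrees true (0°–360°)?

Δψ = ln[tan(π/4+φ₂/2)/tan(π/4+φ₁/2)] = -0.2756
Δλ = -0.0960 rad (taken the short way round)
course = atan2(Δλ, Δψ) = 199.20°

199.2°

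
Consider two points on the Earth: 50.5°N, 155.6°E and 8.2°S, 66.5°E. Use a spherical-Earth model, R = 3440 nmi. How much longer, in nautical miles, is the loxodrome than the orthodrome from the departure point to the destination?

Great circle: cos σ = sin φ₁ sin φ₂ + cos φ₁ cos φ₂ cos Δλ,  σ = 1.6711 rad → d_gc = 5748.7 nmi
Rhumb line: Δψ = -1.1679, q = Δφ/Δψ = 0.8772, d_rh = R√(Δφ²+q²Δλ²) = 5868.6 nmi
Excess = 5868.6 − 5748.7 = 119.9 ≈ 120 nmi

120 nmi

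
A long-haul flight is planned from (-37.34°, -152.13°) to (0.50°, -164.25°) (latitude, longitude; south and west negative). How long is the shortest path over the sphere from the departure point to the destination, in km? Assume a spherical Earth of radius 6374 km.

cos σ = sin φ₁ sin φ₂ + cos φ₁ cos φ₂ cos Δλ
      = sin(-37.34°)sin(0.50°) + cos(-37.34°)cos(0.50°)cos(-12.12°) = 0.7720
σ = 39.466° → d = Rσ = 6374·0.68881 = 4390 km

4390 km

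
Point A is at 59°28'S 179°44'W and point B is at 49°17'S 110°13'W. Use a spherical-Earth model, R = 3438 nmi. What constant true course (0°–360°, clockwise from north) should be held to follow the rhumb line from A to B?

75.8°

Δψ = ln[tan(π/4+φ₂/2)/tan(π/4+φ₁/2)] = +0.3071
Δλ = +1.2133 rad (taken the short way round)
course = atan2(Δλ, Δψ) = 75.80°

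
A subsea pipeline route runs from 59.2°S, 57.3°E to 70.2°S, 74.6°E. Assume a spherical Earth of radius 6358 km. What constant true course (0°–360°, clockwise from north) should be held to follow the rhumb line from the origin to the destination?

146.5°

Meridional parts: M(φ₁)=-1.2894, M(φ₂)=-1.7457 → ΔM = -0.4563;  Δλ = +0.3019 rad
tan C = Δλ / ΔM = -0.6617 → C = 146.51°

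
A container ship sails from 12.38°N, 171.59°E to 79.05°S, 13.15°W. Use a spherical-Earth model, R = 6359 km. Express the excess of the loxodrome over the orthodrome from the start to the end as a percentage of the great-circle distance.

Great circle: σ = 1.9773 rad → d_gc = Rσ = 12573.6 km
Rhumb: Δφ = -1.5958, Δλ = +3.0589, Δψ = -2.5628, q = Δφ/Δψ = 0.6227 → d_rh = R√(Δφ²+q²Δλ²) = 15800.8 km
Excess = (15800.8 − 12573.6) / 12573.6 = 3227.2 / 12573.6 = 25.67% ≈ 25.7%

25.7%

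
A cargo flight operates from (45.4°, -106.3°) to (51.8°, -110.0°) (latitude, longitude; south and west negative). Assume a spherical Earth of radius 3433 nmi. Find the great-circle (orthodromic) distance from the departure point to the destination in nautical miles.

cos σ = sin φ₁ sin φ₂ + cos φ₁ cos φ₂ cos Δλ
      = sin(45.40°)sin(51.80°) + cos(45.40°)cos(51.80°)cos(-3.70°) = 0.9929
σ = 6.849° → d = Rσ = 3433·0.11955 = 410 nmi

410 nmi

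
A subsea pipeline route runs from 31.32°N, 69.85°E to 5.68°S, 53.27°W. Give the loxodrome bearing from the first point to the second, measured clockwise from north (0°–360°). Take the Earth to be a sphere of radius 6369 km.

252.6°

Δψ = ln[tan(π/4+φ₂/2)/tan(π/4+φ₁/2)] = -0.6754
Δλ = -2.1488 rad (taken the short way round)
course = atan2(Δλ, Δψ) = 252.55°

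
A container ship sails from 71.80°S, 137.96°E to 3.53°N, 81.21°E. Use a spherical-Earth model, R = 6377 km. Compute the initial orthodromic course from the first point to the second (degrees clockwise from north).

302.9°

N = sin Δλ·cos φ₂ = -0.8347;  D = cos φ₁ sin φ₂ − sin φ₁ cos φ₂ cos Δλ = +0.5391
initial course = atan2(N, D) = 302.86°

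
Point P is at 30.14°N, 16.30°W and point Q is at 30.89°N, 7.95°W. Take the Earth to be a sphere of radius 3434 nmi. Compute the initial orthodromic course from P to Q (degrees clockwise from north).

θ = atan2( sin Δλ·cos φ₂ ,  cos φ₁ sin φ₂ − sin φ₁ cos φ₂ cos Δλ )
  = atan2(+0.1246, +0.0177) = 81.94°

81.9°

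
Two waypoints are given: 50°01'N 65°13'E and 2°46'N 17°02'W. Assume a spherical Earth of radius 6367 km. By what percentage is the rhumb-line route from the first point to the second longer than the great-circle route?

2.3%

Great circle: σ = 1.4469 rad → d_gc = Rσ = 9212.7 km
Rhumb: Δφ = -0.8247, Δλ = -1.4355, Δψ = -0.9628, q = Δφ/Δψ = 0.8565 → d_rh = R√(Δφ²+q²Δλ²) = 9426.3 km
Excess = (9426.3 − 9212.7) / 9212.7 = 213.6 / 9212.7 = 2.32% ≈ 2.3%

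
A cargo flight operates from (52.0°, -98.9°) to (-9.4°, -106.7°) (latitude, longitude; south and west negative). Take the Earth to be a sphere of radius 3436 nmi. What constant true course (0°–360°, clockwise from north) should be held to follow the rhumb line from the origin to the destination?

186.3°

Δψ = ln[tan(π/4+φ₂/2)/tan(π/4+φ₁/2)] = -1.2310
Δλ = -0.1361 rad (taken the short way round)
course = atan2(Δλ, Δψ) = 186.31°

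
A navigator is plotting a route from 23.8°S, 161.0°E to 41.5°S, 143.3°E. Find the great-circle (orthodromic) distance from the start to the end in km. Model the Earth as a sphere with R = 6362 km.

2558 km

Haversine: a = sin²(Δφ/2)+cos φ₁ cos φ₂ sin²(Δλ/2) = 0.03989;  σ = 2·atan2(√a,√(1−a))
σ = 23.041° → d = Rσ = 6362·0.40215 = 2558 km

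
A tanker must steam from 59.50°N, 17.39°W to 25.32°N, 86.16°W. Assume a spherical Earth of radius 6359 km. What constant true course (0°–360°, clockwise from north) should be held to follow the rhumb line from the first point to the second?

Δψ = ln[tan(π/4+φ₂/2)/tan(π/4+φ₁/2)] = -0.8426
Δλ = -1.2003 rad (taken the short way round)
course = atan2(Δλ, Δψ) = 234.93°

234.9°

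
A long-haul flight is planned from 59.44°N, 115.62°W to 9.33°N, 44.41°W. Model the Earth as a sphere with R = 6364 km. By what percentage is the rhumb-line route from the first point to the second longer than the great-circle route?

Great circle: σ = 1.2648 rad → d_gc = Rσ = 8049.5 km
Rhumb: Δφ = -0.8746, Δλ = +1.2428, Δψ = -1.1340, q = Δφ/Δψ = 0.7712 → d_rh = R√(Δφ²+q²Δλ²) = 8257.7 km
Excess = (8257.7 − 8049.5) / 8049.5 = 208.2 / 8049.5 = 2.59% ≈ 2.6%

2.6%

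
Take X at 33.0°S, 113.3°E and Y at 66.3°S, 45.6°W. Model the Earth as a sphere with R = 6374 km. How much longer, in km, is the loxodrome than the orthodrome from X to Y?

2592 km

Great circle: cos σ = sin φ₁ sin φ₂ + cos φ₁ cos φ₂ cos Δλ,  σ = 1.3855 rad → d_gc = 8831.4 km
Rhumb line: Δψ = -0.9508, q = Δφ/Δψ = 0.6113, d_rh = R√(Δφ²+q²Δλ²) = 11423.2 km
Excess = 11423.2 − 8831.4 = 2591.8 ≈ 2592 km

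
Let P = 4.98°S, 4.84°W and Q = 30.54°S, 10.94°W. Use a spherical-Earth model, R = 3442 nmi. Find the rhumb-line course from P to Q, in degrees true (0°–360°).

192.7°

Δψ = ln[tan(π/4+φ₂/2)/tan(π/4+φ₁/2)] = -0.4732
Δλ = -0.1065 rad (taken the short way round)
course = atan2(Δλ, Δψ) = 192.68°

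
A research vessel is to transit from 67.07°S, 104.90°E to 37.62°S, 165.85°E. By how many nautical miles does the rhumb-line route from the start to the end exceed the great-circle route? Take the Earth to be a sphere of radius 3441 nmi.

Great circle: cos σ = sin φ₁ sin φ₂ + cos φ₁ cos φ₂ cos Δλ,  σ = 0.7784 rad → d_gc = 2678.5 nmi
Rhumb line: Δψ = +0.8859, q = Δφ/Δψ = 0.5802, d_rh = R√(Δφ²+q²Δλ²) = 2763.9 nmi
Excess = 2763.9 − 2678.5 = 85.4 ≈ 85 nmi

85 nmi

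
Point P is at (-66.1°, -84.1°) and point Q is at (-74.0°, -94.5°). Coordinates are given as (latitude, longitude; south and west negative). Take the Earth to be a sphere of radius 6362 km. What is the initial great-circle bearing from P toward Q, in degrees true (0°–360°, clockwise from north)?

199.4°

θ = atan2( sin Δλ·cos φ₂ ,  cos φ₁ sin φ₂ − sin φ₁ cos φ₂ cos Δλ )
  = atan2(-0.0498, -0.1416) = 199.36°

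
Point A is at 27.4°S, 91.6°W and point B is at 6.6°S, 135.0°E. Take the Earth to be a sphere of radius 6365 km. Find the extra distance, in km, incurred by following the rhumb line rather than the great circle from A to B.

Great circle: cos σ = sin φ₁ sin φ₂ + cos φ₁ cos φ₂ cos Δλ,  σ = 2.1568 rad → d_gc = 13728.3 km
Rhumb line: Δψ = +0.3821, q = Δφ/Δψ = 0.9500, d_rh = R√(Δφ²+q²Δλ²) = 14267.5 km
Excess = 14267.5 − 13728.3 = 539.2 ≈ 539 km

539 km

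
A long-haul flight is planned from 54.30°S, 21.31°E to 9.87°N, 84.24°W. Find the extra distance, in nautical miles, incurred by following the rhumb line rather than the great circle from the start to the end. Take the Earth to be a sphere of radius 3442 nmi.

Great circle: cos σ = sin φ₁ sin φ₂ + cos φ₁ cos φ₂ cos Δλ,  σ = 1.8685 rad → d_gc = 6431.4 nmi
Rhumb line: Δψ = +1.3062, q = Δφ/Δψ = 0.8574, d_rh = R√(Δφ²+q²Δλ²) = 6664.7 nmi
Excess = 6664.7 − 6431.4 = 233.3 ≈ 233 nmi

233 nmi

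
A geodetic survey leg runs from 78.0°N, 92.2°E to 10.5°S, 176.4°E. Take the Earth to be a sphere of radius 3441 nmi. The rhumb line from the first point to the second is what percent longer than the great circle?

Great circle: σ = 1.7291 rad → d_gc = Rσ = 5949.7 nmi
Rhumb: Δφ = -1.5446, Δλ = +1.4696, Δψ = -2.4371, q = Δφ/Δψ = 0.6338 → d_rh = R√(Δφ²+q²Δλ²) = 6206.5 nmi
Excess = (6206.5 − 5949.7) / 5949.7 = 256.8 / 5949.7 = 4.32% ≈ 4.3%

4.3%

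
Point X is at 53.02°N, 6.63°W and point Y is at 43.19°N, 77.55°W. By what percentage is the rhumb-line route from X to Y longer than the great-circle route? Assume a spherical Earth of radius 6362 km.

3.9%

Great circle: σ = 0.8092 rad → d_gc = Rσ = 5147.8 km
Rhumb: Δφ = -0.1716, Δλ = -1.2378, Δψ = -0.2580, q = Δφ/Δψ = 0.6649 → d_rh = R√(Δφ²+q²Δλ²) = 5348.5 km
Excess = (5348.5 − 5147.8) / 5147.8 = 200.7 / 5147.8 = 3.90% ≈ 3.9%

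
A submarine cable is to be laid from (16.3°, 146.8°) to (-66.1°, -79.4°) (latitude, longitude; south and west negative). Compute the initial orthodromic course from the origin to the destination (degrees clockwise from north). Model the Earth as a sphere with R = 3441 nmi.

159.9°

θ = atan2( sin Δλ·cos φ₂ ,  cos φ₁ sin φ₂ − sin φ₁ cos φ₂ cos Δλ )
  = atan2(+0.2924, -0.7988) = 159.89°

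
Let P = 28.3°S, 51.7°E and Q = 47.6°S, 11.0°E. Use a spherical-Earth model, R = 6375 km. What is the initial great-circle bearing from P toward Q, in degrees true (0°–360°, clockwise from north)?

227.2°

N = sin Δλ·cos φ₂ = -0.4397;  D = cos φ₁ sin φ₂ − sin φ₁ cos φ₂ cos Δλ = -0.4078
initial course = atan2(N, D) = 227.15°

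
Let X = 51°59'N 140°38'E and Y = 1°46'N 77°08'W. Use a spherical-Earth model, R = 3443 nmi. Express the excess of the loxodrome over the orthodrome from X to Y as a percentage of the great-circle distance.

11.0%

Great circle: σ = 2.0514 rad → d_gc = Rσ = 7063.1 nmi
Rhumb: Δφ = -0.8764, Δλ = +2.4824, Δψ = -1.0349, q = Δφ/Δψ = 0.8469 → d_rh = R√(Δφ²+q²Δλ²) = 7842.5 nmi
Excess = (7842.5 − 7063.1) / 7063.1 = 779.4 / 7063.1 = 11.03% ≈ 11.0%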